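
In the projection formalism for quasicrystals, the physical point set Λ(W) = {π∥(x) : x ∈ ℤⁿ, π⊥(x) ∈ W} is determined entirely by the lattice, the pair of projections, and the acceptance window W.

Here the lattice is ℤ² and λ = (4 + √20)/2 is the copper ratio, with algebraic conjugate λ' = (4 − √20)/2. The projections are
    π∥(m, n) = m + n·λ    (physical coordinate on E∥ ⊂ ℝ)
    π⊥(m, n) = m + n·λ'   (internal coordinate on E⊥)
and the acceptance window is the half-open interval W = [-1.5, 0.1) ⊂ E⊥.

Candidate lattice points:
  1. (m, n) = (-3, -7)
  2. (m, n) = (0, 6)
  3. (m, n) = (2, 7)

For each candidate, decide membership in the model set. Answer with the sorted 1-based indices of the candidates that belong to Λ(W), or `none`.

Numerically λ ≈ 4.236068 and λ' = −1/λ ≈ -0.236068.
candidate 1: (m,n)=(-3,-7) → π∥ = -3-7·λ ≈ -32.652476, π⊥ = -3-7·λ' ≈ -1.347524 ∈ [-1.5, 0.1) ⇒ IN Λ
candidate 2: (m,n)=(0,6) → π∥ = 0+6·λ ≈ 25.416408, π⊥ = 0+6·λ' ≈ -1.416408 ∈ [-1.5, 0.1) ⇒ IN Λ
candidate 3: (m,n)=(2,7) → π∥ = 2+7·λ ≈ 31.652476, π⊥ = 2+7·λ' ≈ 0.347524 ∉ [-1.5, 0.1) ⇒ out

1, 2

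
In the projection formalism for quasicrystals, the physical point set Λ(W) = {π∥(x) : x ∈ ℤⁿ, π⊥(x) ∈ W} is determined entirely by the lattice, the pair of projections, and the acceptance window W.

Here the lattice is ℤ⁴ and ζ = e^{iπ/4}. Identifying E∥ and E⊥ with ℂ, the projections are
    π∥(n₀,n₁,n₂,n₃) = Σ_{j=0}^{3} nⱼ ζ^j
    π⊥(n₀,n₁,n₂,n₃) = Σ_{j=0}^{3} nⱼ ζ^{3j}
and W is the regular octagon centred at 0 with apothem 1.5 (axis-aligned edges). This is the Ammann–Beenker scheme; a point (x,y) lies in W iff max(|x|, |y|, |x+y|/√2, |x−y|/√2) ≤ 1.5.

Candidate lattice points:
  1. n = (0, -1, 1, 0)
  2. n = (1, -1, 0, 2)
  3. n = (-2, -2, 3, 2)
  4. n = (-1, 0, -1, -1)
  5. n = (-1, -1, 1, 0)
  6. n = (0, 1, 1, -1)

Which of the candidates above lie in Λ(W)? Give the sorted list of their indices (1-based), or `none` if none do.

none

π⊥(n) = n₀ + n₁ζ³ + n₂ζ⁶ + n₃ζ⁹ where ζ = e^{iπ/4}.
#1 (0, -1, 1, 0): internal (0.707107, -1.707107); octagon support 1.707107 vs apothem 1.5 → ∉ W
#2 (1, -1, 0, 2): internal (3.121320, 0.707107); octagon support 3.121320 vs apothem 1.5 → ∉ W
#3 (-2, -2, 3, 2): internal (0.828427, -3.000000); octagon support 3.000000 vs apothem 1.5 → ∉ W
#4 (-1, 0, -1, -1): internal (-1.707107, 0.292893); octagon support 1.707107 vs apothem 1.5 → ∉ W
#5 (-1, -1, 1, 0): internal (-0.292893, -1.707107); octagon support 1.707107 vs apothem 1.5 → ∉ W
#6 (0, 1, 1, -1): internal (-1.414214, -1.000000); octagon support 1.707107 vs apothem 1.5 → ∉ W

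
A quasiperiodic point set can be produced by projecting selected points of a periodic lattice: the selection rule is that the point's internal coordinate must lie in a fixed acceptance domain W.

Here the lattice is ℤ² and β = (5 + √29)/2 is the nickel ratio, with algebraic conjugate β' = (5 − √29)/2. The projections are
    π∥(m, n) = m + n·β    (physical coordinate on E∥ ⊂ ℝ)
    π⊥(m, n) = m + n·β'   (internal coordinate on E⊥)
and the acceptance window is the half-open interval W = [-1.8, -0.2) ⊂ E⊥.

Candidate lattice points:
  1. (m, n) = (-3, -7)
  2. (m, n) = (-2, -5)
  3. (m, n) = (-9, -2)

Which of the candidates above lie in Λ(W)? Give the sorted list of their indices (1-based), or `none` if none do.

1, 2

Numerically β ≈ 5.192582 and β' = −1/β ≈ -0.192582.
#1 (-3,-7): internal coord -3 + (-7)·β' = -1.651923; -1.651923 ∈ [-1.8, -0.2) → IN Λ
#2 (-2,-5): internal coord -2 + (-5)·β' = -1.037088; -1.037088 ∈ [-1.8, -0.2) → IN Λ
#3 (-9,-2): internal coord -9 + (-2)·β' = -8.614835; -8.614835 ∉ [-1.8, -0.2) → out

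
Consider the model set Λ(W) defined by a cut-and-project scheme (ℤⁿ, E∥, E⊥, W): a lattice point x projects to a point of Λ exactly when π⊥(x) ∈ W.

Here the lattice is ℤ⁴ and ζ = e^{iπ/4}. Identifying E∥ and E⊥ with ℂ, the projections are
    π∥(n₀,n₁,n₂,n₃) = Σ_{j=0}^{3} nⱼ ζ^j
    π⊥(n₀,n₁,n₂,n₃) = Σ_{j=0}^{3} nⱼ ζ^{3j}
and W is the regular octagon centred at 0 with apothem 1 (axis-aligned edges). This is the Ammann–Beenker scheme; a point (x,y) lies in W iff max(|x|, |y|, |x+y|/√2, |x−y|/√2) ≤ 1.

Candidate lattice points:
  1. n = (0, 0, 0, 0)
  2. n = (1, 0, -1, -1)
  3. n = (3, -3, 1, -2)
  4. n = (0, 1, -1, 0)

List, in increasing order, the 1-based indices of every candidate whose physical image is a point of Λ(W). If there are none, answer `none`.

1, 2

π⊥(n) = n₀ + n₁ζ³ + n₂ζ⁶ + n₃ζ⁹ where ζ = e^{iπ/4}.
#1 (0, 0, 0, 0): internal (0.000000, 0.000000); octagon support 0.000000 vs apothem 1 → ∈ W
#2 (1, 0, -1, -1): internal (0.292893, 0.292893); octagon support 0.414214 vs apothem 1 → ∈ W
#3 (3, -3, 1, -2): internal (3.707107, -4.535534); octagon support 5.828427 vs apothem 1 → ∉ W
#4 (0, 1, -1, 0): internal (-0.707107, 1.707107); octagon support 1.707107 vs apothem 1 → ∉ W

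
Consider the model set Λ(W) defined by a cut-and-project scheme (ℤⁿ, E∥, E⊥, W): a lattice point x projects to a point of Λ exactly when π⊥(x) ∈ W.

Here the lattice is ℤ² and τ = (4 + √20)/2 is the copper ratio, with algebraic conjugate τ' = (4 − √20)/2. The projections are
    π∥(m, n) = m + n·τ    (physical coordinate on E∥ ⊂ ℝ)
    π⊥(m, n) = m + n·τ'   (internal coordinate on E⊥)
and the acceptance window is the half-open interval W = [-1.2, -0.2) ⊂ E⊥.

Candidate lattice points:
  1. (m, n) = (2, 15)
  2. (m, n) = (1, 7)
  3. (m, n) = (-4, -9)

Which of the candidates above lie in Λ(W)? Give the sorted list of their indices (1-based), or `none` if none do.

τ' = (4−√20)/2 ≈ -0.2361.
#1 (2,15): internal coord 2 + (15)·τ' = -1.5410; -1.5410 ∉ [-1.2, -0.2) → out
#2 (1,7): internal coord 1 + (7)·τ' = -0.6525; -0.6525 ∈ [-1.2, -0.2) → IN Λ
#3 (-4,-9): internal coord -4 + (-9)·τ' = -1.8754; -1.8754 ∉ [-1.2, -0.2) → out

2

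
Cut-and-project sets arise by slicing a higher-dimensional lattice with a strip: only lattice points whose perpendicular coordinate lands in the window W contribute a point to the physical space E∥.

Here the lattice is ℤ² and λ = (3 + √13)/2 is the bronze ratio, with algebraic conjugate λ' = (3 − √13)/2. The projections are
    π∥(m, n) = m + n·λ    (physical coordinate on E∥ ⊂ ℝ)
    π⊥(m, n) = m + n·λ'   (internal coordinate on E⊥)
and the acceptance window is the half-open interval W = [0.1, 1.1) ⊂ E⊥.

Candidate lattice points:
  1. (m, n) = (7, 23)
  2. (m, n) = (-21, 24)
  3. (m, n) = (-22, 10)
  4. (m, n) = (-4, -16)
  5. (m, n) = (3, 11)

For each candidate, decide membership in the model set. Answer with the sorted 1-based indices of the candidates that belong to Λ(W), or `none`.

Compute λ' = (3−√13)/2 = -0.302776, so π⊥(m,n) = m -0.302776·n.
candidate 1: (m,n)=(7,23) → π∥ = 7+23·λ ≈ 82.963840, π⊥ = 7+23·λ' ≈ 0.036160 ∉ [0.1, 1.1) ⇒ out
candidate 2: (m,n)=(-21,24) → π∥ = -21+24·λ ≈ 58.266615, π⊥ = -21+24·λ' ≈ -28.266615 ∉ [0.1, 1.1) ⇒ out
candidate 3: (m,n)=(-22,10) → π∥ = -22+10·λ ≈ 11.027756, π⊥ = -22+10·λ' ≈ -25.027756 ∉ [0.1, 1.1) ⇒ out
candidate 4: (m,n)=(-4,-16) → π∥ = -4-16·λ ≈ -56.844410, π⊥ = -4-16·λ' ≈ 0.844410 ∈ [0.1, 1.1) ⇒ IN Λ
candidate 5: (m,n)=(3,11) → π∥ = 3+11·λ ≈ 39.330532, π⊥ = 3+11·λ' ≈ -0.330532 ∉ [0.1, 1.1) ⇒ out

4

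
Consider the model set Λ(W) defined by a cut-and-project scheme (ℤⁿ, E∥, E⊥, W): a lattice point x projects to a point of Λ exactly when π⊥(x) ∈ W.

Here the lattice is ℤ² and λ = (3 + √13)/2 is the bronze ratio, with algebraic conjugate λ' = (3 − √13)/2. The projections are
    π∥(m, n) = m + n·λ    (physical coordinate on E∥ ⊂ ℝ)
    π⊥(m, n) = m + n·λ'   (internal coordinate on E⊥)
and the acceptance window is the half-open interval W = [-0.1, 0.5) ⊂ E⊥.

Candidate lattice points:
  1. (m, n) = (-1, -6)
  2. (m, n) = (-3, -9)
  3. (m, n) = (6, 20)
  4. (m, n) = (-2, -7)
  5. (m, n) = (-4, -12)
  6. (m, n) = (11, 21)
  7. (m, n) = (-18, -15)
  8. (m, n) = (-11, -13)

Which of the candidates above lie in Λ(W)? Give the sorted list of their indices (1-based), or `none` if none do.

Numerically λ ≈ 3.3028 and λ' = −1/λ ≈ -0.3028.
candidate 1: (m,n)=(-1,-6) → π∥ = -1-6·λ ≈ -20.8167, π⊥ = -1-6·λ' ≈ 0.8167 ∉ [-0.1, 0.5) ⇒ out
candidate 2: (m,n)=(-3,-9) → π∥ = -3-9·λ ≈ -32.7250, π⊥ = -3-9·λ' ≈ -0.2750 ∉ [-0.1, 0.5) ⇒ out
candidate 3: (m,n)=(6,20) → π∥ = 6+20·λ ≈ 72.0555, π⊥ = 6+20·λ' ≈ -0.0555 ∈ [-0.1, 0.5) ⇒ IN Λ
candidate 4: (m,n)=(-2,-7) → π∥ = -2-7·λ ≈ -25.1194, π⊥ = -2-7·λ' ≈ 0.1194 ∈ [-0.1, 0.5) ⇒ IN Λ
candidate 5: (m,n)=(-4,-12) → π∥ = -4-12·λ ≈ -43.6333, π⊥ = -4-12·λ' ≈ -0.3667 ∉ [-0.1, 0.5) ⇒ out
candidate 6: (m,n)=(11,21) → π∥ = 11+21·λ ≈ 80.3583, π⊥ = 11+21·λ' ≈ 4.6417 ∉ [-0.1, 0.5) ⇒ out
candidate 7: (m,n)=(-18,-15) → π∥ = -18-15·λ ≈ -67.5416, π⊥ = -18-15·λ' ≈ -13.4584 ∉ [-0.1, 0.5) ⇒ out
candidate 8: (m,n)=(-11,-13) → π∥ = -11-13·λ ≈ -53.9361, π⊥ = -11-13·λ' ≈ -7.0639 ∉ [-0.1, 0.5) ⇒ out

3, 4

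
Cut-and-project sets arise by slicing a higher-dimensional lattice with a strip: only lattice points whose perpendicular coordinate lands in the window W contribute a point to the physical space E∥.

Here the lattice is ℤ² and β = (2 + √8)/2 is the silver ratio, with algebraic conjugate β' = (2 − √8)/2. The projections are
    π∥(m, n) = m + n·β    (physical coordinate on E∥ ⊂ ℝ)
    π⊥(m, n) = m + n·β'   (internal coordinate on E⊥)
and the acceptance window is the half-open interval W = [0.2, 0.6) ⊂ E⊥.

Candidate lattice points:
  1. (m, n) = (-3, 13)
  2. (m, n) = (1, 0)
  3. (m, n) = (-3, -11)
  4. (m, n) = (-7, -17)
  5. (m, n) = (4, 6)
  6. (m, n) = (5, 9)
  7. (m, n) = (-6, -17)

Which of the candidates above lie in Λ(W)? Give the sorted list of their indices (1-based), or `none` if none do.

Compute β' = (2−√8)/2 = -0.41421, so π⊥(m,n) = m -0.41421·n.
[1] lift (-3,13): star map gives -8.38478; window check 0.2 ≤ -8.38478 < 0.6 is false → out
[2] lift (1,0): star map gives 1.00000; window check 0.2 ≤ 1.00000 < 0.6 is false → out
[3] lift (-3,-11): star map gives 1.55635; window check 0.2 ≤ 1.55635 < 0.6 is false → out
[4] lift (-7,-17): star map gives 0.04163; window check 0.2 ≤ 0.04163 < 0.6 is false → out
[5] lift (4,6): star map gives 1.51472; window check 0.2 ≤ 1.51472 < 0.6 is false → out
[6] lift (5,9): star map gives 1.27208; window check 0.2 ≤ 1.27208 < 0.6 is false → out
[7] lift (-6,-17): star map gives 1.04163; window check 0.2 ≤ 1.04163 < 0.6 is false → out

none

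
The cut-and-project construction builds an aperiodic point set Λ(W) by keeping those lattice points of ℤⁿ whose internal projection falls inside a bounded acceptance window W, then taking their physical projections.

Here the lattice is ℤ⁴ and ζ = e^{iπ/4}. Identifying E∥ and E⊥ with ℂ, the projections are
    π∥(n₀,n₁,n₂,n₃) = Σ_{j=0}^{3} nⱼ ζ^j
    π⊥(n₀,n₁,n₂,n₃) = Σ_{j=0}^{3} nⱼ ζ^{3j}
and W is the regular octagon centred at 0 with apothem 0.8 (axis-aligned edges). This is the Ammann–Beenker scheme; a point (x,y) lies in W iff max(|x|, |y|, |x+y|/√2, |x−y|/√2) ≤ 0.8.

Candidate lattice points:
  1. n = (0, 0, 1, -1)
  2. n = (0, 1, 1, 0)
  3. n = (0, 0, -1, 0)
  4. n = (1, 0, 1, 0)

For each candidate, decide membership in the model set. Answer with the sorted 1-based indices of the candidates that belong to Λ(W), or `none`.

2

π⊥(n) = n₀ + n₁ζ³ + n₂ζ⁶ + n₃ζ⁹ where ζ = e^{iπ/4}.
candidate 1: n = (0, 0, 1, -1) → π⊥ ≈ (-0.707107, -1.707107); max(|x|,|y|,|x±y|/√2) = 1.707107 > 0.8 ⇒ ∉ W
candidate 2: n = (0, 1, 1, 0) → π⊥ ≈ (-0.707107, -0.292893); max(|x|,|y|,|x±y|/√2) = 0.707107 ≤ 0.8 ⇒ ∈ W
candidate 3: n = (0, 0, -1, 0) → π⊥ ≈ (+0.000000, +1.000000); max(|x|,|y|,|x±y|/√2) = 1.000000 > 0.8 ⇒ ∉ W
candidate 4: n = (1, 0, 1, 0) → π⊥ ≈ (+1.000000, -1.000000); max(|x|,|y|,|x±y|/√2) = 1.414214 > 0.8 ⇒ ∉ W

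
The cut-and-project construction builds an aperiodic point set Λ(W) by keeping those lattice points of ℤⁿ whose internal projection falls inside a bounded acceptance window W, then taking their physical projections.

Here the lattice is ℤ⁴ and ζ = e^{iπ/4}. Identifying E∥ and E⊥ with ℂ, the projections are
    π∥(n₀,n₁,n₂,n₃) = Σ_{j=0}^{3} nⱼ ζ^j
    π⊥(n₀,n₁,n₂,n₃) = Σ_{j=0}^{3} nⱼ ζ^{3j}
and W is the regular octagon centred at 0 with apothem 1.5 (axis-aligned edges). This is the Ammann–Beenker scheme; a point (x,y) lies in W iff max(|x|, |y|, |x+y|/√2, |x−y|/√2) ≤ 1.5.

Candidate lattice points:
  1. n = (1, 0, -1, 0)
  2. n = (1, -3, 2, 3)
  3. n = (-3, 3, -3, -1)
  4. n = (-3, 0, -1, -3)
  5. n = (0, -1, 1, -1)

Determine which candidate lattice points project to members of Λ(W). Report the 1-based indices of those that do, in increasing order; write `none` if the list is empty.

π⊥(n) = n₀ + n₁ζ³ + n₂ζ⁶ + n₃ζ⁹ where ζ = e^{iπ/4}.
candidate 1: n = (1, 0, -1, 0) → π⊥ ≈ (+1.0000, +1.0000); max(|x|,|y|,|x±y|/√2) = 1.4142 ≤ 1.5 ⇒ ∈ W
candidate 2: n = (1, -3, 2, 3) → π⊥ ≈ (+5.2426, -2.0000); max(|x|,|y|,|x±y|/√2) = 5.2426 > 1.5 ⇒ ∉ W
candidate 3: n = (-3, 3, -3, -1) → π⊥ ≈ (-5.8284, +4.4142); max(|x|,|y|,|x±y|/√2) = 7.2426 > 1.5 ⇒ ∉ W
candidate 4: n = (-3, 0, -1, -3) → π⊥ ≈ (-5.1213, -1.1213); max(|x|,|y|,|x±y|/√2) = 5.1213 > 1.5 ⇒ ∉ W
candidate 5: n = (0, -1, 1, -1) → π⊥ ≈ (+0.0000, -2.4142); max(|x|,|y|,|x±y|/√2) = 2.4142 > 1.5 ⇒ ∉ W

1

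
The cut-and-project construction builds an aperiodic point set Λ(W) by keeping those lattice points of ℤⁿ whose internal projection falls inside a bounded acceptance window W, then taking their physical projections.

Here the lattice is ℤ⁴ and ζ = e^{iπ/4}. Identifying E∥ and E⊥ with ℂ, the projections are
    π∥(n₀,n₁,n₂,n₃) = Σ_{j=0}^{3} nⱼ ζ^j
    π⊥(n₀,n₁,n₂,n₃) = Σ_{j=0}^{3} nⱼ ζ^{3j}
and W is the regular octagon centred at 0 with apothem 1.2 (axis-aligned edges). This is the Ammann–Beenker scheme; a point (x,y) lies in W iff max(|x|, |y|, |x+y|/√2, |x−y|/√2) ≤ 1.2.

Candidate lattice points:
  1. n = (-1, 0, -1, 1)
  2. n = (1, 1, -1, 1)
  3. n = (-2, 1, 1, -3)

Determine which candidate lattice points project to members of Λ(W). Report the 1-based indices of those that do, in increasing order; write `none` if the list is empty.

With ζ = e^{iπ/4} the internal vectors are ζ^0,ζ^3,ζ^6,ζ^9.
candidate 1: n = (-1, 0, -1, 1) → π⊥ ≈ (-0.29289, +1.70711); max(|x|,|y|,|x±y|/√2) = 1.70711 > 1.2 ⇒ ∉ W
candidate 2: n = (1, 1, -1, 1) → π⊥ ≈ (+1.00000, +2.41421); max(|x|,|y|,|x±y|/√2) = 2.41421 > 1.2 ⇒ ∉ W
candidate 3: n = (-2, 1, 1, -3) → π⊥ ≈ (-4.82843, -2.41421); max(|x|,|y|,|x±y|/√2) = 5.12132 > 1.2 ⇒ ∉ W

none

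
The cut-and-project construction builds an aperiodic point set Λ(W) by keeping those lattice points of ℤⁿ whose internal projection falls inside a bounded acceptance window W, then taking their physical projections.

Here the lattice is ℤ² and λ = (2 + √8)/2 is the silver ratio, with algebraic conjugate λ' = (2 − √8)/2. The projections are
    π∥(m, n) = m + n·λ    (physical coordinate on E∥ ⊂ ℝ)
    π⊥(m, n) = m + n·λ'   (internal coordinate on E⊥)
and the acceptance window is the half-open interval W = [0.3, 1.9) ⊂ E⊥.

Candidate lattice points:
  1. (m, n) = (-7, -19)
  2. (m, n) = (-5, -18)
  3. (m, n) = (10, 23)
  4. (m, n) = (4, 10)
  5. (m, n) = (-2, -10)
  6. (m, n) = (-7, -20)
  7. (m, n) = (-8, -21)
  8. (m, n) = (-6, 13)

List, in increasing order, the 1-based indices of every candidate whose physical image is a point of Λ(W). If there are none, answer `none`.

λ' = (2−√8)/2 ≈ -0.41421.
candidate 1: (m,n)=(-7,-19) → π∥ = -7-19·λ ≈ -52.87006, π⊥ = -7-19·λ' ≈ 0.87006 ∈ [0.3, 1.9) ⇒ IN Λ
candidate 2: (m,n)=(-5,-18) → π∥ = -5-18·λ ≈ -48.45584, π⊥ = -5-18·λ' ≈ 2.45584 ∉ [0.3, 1.9) ⇒ out
candidate 3: (m,n)=(10,23) → π∥ = 10+23·λ ≈ 65.52691, π⊥ = 10+23·λ' ≈ 0.47309 ∈ [0.3, 1.9) ⇒ IN Λ
candidate 4: (m,n)=(4,10) → π∥ = 4+10·λ ≈ 28.14214, π⊥ = 4+10·λ' ≈ -0.14214 ∉ [0.3, 1.9) ⇒ out
candidate 5: (m,n)=(-2,-10) → π∥ = -2-10·λ ≈ -26.14214, π⊥ = -2-10·λ' ≈ 2.14214 ∉ [0.3, 1.9) ⇒ out
candidate 6: (m,n)=(-7,-20) → π∥ = -7-20·λ ≈ -55.28427, π⊥ = -7-20·λ' ≈ 1.28427 ∈ [0.3, 1.9) ⇒ IN Λ
candidate 7: (m,n)=(-8,-21) → π∥ = -8-21·λ ≈ -58.69848, π⊥ = -8-21·λ' ≈ 0.69848 ∈ [0.3, 1.9) ⇒ IN Λ
candidate 8: (m,n)=(-6,13) → π∥ = -6+13·λ ≈ 25.38478, π⊥ = -6+13·λ' ≈ -11.38478 ∉ [0.3, 1.9) ⇒ out

1, 3, 6, 7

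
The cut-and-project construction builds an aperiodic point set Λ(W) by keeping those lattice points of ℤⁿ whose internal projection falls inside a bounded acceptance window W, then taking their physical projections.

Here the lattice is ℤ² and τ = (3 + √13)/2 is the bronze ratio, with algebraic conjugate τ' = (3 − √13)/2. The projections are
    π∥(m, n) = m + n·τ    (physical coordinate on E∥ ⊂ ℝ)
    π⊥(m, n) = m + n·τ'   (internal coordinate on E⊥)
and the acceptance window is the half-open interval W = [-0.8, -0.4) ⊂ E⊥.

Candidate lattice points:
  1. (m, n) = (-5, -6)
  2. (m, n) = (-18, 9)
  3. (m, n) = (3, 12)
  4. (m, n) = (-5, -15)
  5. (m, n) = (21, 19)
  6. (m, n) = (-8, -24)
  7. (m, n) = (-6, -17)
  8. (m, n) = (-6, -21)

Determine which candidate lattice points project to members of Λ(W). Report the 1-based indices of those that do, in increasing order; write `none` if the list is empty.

Numerically τ ≈ 3.30278 and τ' = −1/τ ≈ -0.30278.
[1] lift (-5,-6): star map gives -3.18335; window check -0.8 ≤ -3.18335 < -0.4 is false → out
[2] lift (-18,9): star map gives -20.72498; window check -0.8 ≤ -20.72498 < -0.4 is false → out
[3] lift (3,12): star map gives -0.63331; window check -0.8 ≤ -0.63331 < -0.4 is true → IN Λ
[4] lift (-5,-15): star map gives -0.45837; window check -0.8 ≤ -0.45837 < -0.4 is true → IN Λ
[5] lift (21,19): star map gives 15.24726; window check -0.8 ≤ 15.24726 < -0.4 is false → out
[6] lift (-8,-24): star map gives -0.73338; window check -0.8 ≤ -0.73338 < -0.4 is true → IN Λ
[7] lift (-6,-17): star map gives -0.85281; window check -0.8 ≤ -0.85281 < -0.4 is false → out
[8] lift (-6,-21): star map gives 0.35829; window check -0.8 ≤ 0.35829 < -0.4 is false → out

3, 4, 6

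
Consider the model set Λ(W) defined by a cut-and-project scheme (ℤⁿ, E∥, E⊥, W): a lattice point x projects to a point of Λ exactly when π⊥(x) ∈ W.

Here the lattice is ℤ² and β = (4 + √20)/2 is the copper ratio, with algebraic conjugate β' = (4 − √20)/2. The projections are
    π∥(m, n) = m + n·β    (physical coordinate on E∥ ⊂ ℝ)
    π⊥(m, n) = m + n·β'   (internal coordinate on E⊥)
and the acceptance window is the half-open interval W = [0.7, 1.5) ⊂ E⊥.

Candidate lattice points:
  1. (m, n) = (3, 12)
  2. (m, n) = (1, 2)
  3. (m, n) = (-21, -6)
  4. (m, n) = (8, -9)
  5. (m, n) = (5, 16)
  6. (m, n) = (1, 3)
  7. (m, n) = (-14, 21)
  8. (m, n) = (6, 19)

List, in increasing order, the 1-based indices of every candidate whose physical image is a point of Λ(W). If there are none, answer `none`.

5

β' = (4−√20)/2 ≈ -0.23607.
#1 (3,12): internal coord 3 + (12)·β' = +0.16718; +0.16718 ∉ [0.7, 1.5) → out
#2 (1,2): internal coord 1 + (2)·β' = +0.52786; +0.52786 ∉ [0.7, 1.5) → out
#3 (-21,-6): internal coord -21 + (-6)·β' = -19.58359; -19.58359 ∉ [0.7, 1.5) → out
#4 (8,-9): internal coord 8 + (-9)·β' = +10.12461; +10.12461 ∉ [0.7, 1.5) → out
#5 (5,16): internal coord 5 + (16)·β' = +1.22291; +1.22291 ∈ [0.7, 1.5) → IN Λ
#6 (1,3): internal coord 1 + (3)·β' = +0.29180; +0.29180 ∉ [0.7, 1.5) → out
#7 (-14,21): internal coord -14 + (21)·β' = -18.95743; -18.95743 ∉ [0.7, 1.5) → out
#8 (6,19): internal coord 6 + (19)·β' = +1.51471; +1.51471 ∉ [0.7, 1.5) → out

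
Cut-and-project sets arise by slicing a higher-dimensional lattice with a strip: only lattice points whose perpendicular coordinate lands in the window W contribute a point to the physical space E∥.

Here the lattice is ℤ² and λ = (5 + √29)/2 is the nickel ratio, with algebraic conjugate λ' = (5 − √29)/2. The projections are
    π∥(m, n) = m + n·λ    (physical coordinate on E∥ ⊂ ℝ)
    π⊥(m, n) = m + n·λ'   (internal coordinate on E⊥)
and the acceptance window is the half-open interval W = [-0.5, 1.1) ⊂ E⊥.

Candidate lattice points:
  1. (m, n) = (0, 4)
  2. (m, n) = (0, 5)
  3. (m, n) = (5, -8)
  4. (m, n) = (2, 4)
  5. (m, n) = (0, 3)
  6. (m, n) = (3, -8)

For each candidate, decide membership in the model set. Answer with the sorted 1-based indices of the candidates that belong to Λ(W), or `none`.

none

λ' = (5−√29)/2 ≈ -0.1926.
candidate 1: (m,n)=(0,4) → π∥ = 0+4·λ ≈ 20.7703, π⊥ = 0+4·λ' ≈ -0.7703 ∉ [-0.5, 1.1) ⇒ out
candidate 2: (m,n)=(0,5) → π∥ = 0+5·λ ≈ 25.9629, π⊥ = 0+5·λ' ≈ -0.9629 ∉ [-0.5, 1.1) ⇒ out
candidate 3: (m,n)=(5,-8) → π∥ = 5-8·λ ≈ -36.5407, π⊥ = 5-8·λ' ≈ 6.5407 ∉ [-0.5, 1.1) ⇒ out
candidate 4: (m,n)=(2,4) → π∥ = 2+4·λ ≈ 22.7703, π⊥ = 2+4·λ' ≈ 1.2297 ∉ [-0.5, 1.1) ⇒ out
candidate 5: (m,n)=(0,3) → π∥ = 0+3·λ ≈ 15.5777, π⊥ = 0+3·λ' ≈ -0.5777 ∉ [-0.5, 1.1) ⇒ out
candidate 6: (m,n)=(3,-8) → π∥ = 3-8·λ ≈ -38.5407, π⊥ = 3-8·λ' ≈ 4.5407 ∉ [-0.5, 1.1) ⇒ out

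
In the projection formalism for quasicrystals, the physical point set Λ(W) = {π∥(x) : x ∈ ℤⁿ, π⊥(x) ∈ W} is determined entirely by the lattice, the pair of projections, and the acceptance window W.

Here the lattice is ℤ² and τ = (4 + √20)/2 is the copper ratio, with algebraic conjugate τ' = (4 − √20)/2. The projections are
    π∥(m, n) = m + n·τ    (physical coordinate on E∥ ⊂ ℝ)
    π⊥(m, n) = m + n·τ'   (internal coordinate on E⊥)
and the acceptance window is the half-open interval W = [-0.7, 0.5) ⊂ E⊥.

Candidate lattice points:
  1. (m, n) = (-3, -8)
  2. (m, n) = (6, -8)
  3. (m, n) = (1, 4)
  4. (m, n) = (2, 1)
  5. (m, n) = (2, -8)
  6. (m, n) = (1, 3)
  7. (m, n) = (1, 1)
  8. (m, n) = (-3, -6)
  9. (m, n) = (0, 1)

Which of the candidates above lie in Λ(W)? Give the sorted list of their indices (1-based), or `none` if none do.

3, 6, 9

τ' = (4−√20)/2 ≈ -0.2361.
#1 (-3,-8): internal coord -3 + (-8)·τ' = -1.1115; -1.1115 ∉ [-0.7, 0.5) → out
#2 (6,-8): internal coord 6 + (-8)·τ' = +7.8885; +7.8885 ∉ [-0.7, 0.5) → out
#3 (1,4): internal coord 1 + (4)·τ' = +0.0557; +0.0557 ∈ [-0.7, 0.5) → IN Λ
#4 (2,1): internal coord 2 + (1)·τ' = +1.7639; +1.7639 ∉ [-0.7, 0.5) → out
#5 (2,-8): internal coord 2 + (-8)·τ' = +3.8885; +3.8885 ∉ [-0.7, 0.5) → out
#6 (1,3): internal coord 1 + (3)·τ' = +0.2918; +0.2918 ∈ [-0.7, 0.5) → IN Λ
#7 (1,1): internal coord 1 + (1)·τ' = +0.7639; +0.7639 ∉ [-0.7, 0.5) → out
#8 (-3,-6): internal coord -3 + (-6)·τ' = -1.5836; -1.5836 ∉ [-0.7, 0.5) → out
#9 (0,1): internal coord 0 + (1)·τ' = -0.2361; -0.2361 ∈ [-0.7, 0.5) → IN Λ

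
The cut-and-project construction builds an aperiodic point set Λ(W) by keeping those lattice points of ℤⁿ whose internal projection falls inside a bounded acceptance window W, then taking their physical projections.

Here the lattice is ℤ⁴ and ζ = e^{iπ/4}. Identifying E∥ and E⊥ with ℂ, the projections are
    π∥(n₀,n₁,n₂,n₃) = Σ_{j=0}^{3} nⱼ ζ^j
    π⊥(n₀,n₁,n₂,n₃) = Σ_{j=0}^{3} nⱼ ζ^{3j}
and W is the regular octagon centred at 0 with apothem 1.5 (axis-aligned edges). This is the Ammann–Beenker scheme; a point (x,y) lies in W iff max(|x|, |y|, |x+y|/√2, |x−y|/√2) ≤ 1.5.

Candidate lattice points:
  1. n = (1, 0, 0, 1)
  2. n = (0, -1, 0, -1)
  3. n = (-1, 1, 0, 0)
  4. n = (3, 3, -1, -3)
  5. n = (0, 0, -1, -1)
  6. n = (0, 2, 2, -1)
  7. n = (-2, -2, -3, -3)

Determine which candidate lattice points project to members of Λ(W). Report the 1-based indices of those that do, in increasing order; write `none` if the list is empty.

Internal map: ζ^{3j} for j=0..3 gives (1,0), (−√2/2,√2/2), (0,−1), (√2/2,√2/2).
#1 (1, 0, 0, 1): internal (1.707107, 0.707107); octagon support 1.707107 vs apothem 1.5 → ∉ W
#2 (0, -1, 0, -1): internal (0.000000, -1.414214); octagon support 1.414214 vs apothem 1.5 → ∈ W
#3 (-1, 1, 0, 0): internal (-1.707107, 0.707107); octagon support 1.707107 vs apothem 1.5 → ∉ W
#4 (3, 3, -1, -3): internal (-1.242641, 1.000000); octagon support 1.585786 vs apothem 1.5 → ∉ W
#5 (0, 0, -1, -1): internal (-0.707107, 0.292893); octagon support 0.707107 vs apothem 1.5 → ∈ W
#6 (0, 2, 2, -1): internal (-2.121320, -1.292893); octagon support 2.414214 vs apothem 1.5 → ∉ W
#7 (-2, -2, -3, -3): internal (-2.707107, -0.535534); octagon support 2.707107 vs apothem 1.5 → ∉ W

2, 5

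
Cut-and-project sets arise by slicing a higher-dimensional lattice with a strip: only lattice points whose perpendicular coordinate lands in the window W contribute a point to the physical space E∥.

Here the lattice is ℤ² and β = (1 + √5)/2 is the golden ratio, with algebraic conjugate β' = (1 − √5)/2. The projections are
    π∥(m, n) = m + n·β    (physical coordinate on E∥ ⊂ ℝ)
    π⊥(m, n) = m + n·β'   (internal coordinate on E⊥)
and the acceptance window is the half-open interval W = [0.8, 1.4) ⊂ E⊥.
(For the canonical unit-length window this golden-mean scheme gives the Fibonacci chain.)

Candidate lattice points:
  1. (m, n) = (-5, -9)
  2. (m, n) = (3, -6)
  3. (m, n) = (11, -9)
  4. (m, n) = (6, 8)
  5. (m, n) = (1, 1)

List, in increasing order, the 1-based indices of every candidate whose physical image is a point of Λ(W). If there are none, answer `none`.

4

Compute β' = (1−√5)/2 = -0.618034, so π⊥(m,n) = m -0.618034·n.
[1] lift (-5,-9): star map gives 0.562306; window check 0.8 ≤ 0.562306 < 1.4 is false → out
[2] lift (3,-6): star map gives 6.708204; window check 0.8 ≤ 6.708204 < 1.4 is false → out
[3] lift (11,-9): star map gives 16.562306; window check 0.8 ≤ 16.562306 < 1.4 is false → out
[4] lift (6,8): star map gives 1.055728; window check 0.8 ≤ 1.055728 < 1.4 is true → IN Λ
[5] lift (1,1): star map gives 0.381966; window check 0.8 ≤ 0.381966 < 1.4 is false → out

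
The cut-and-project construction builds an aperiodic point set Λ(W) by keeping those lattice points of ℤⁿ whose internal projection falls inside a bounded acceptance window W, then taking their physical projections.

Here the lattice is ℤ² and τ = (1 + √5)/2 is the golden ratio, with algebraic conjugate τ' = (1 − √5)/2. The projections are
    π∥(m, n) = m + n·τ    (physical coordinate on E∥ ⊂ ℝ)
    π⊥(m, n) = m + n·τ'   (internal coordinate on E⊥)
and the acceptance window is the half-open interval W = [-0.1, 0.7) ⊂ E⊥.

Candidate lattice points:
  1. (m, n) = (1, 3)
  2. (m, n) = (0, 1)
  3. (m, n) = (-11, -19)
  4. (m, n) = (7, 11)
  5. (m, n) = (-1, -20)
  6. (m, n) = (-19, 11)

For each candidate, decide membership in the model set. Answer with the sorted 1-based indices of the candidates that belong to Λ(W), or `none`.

Numerically τ ≈ 1.6180 and τ' = −1/τ ≈ -0.6180.
[1] lift (1,3): star map gives -0.8541; window check -0.1 ≤ -0.8541 < 0.7 is false → out
[2] lift (0,1): star map gives -0.6180; window check -0.1 ≤ -0.6180 < 0.7 is false → out
[3] lift (-11,-19): star map gives 0.7426; window check -0.1 ≤ 0.7426 < 0.7 is false → out
[4] lift (7,11): star map gives 0.2016; window check -0.1 ≤ 0.2016 < 0.7 is true → IN Λ
[5] lift (-1,-20): star map gives 11.3607; window check -0.1 ≤ 11.3607 < 0.7 is false → out
[6] lift (-19,11): star map gives -25.7984; window check -0.1 ≤ -25.7984 < 0.7 is false → out

4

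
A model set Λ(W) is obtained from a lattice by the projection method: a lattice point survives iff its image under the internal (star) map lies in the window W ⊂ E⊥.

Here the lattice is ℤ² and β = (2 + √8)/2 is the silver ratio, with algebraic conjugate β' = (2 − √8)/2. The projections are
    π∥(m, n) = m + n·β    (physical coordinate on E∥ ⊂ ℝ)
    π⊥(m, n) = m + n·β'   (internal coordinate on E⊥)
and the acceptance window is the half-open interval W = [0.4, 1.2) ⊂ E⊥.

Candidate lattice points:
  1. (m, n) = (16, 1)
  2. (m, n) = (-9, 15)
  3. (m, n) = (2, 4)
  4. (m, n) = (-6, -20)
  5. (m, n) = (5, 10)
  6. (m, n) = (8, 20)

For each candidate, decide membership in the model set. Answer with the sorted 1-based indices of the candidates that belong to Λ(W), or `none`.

Compute β' = (2−√8)/2 = -0.41421, so π⊥(m,n) = m -0.41421·n.
candidate 1: (m,n)=(16,1) → π∥ = 16+1·β ≈ 18.41421, π⊥ = 16+1·β' ≈ 15.58579 ∉ [0.4, 1.2) ⇒ out
candidate 2: (m,n)=(-9,15) → π∥ = -9+15·β ≈ 27.21320, π⊥ = -9+15·β' ≈ -15.21320 ∉ [0.4, 1.2) ⇒ out
candidate 3: (m,n)=(2,4) → π∥ = 2+4·β ≈ 11.65685, π⊥ = 2+4·β' ≈ 0.34315 ∉ [0.4, 1.2) ⇒ out
candidate 4: (m,n)=(-6,-20) → π∥ = -6-20·β ≈ -54.28427, π⊥ = -6-20·β' ≈ 2.28427 ∉ [0.4, 1.2) ⇒ out
candidate 5: (m,n)=(5,10) → π∥ = 5+10·β ≈ 29.14214, π⊥ = 5+10·β' ≈ 0.85786 ∈ [0.4, 1.2) ⇒ IN Λ
candidate 6: (m,n)=(8,20) → π∥ = 8+20·β ≈ 56.28427, π⊥ = 8+20·β' ≈ -0.28427 ∉ [0.4, 1.2) ⇒ out

5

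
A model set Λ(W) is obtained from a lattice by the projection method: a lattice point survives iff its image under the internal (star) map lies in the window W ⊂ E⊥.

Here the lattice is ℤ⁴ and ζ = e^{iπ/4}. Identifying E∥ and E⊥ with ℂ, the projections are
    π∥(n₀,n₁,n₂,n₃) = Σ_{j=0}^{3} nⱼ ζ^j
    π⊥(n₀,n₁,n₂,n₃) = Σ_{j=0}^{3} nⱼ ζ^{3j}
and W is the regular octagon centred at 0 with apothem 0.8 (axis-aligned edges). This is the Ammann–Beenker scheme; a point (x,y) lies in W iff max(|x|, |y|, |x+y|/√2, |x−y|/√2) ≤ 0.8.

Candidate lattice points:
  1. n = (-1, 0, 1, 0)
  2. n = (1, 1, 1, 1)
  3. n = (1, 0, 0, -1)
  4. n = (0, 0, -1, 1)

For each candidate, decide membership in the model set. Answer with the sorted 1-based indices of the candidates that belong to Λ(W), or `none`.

π⊥(n) = n₀ + n₁ζ³ + n₂ζ⁶ + n₃ζ⁹ where ζ = e^{iπ/4}.
#1 (-1, 0, 1, 0): internal (-1.000000, -1.000000); octagon support 1.414214 vs apothem 0.8 → ∉ W
#2 (1, 1, 1, 1): internal (1.000000, 0.414214); octagon support 1.000000 vs apothem 0.8 → ∉ W
#3 (1, 0, 0, -1): internal (0.292893, -0.707107); octagon support 0.707107 vs apothem 0.8 → ∈ W
#4 (0, 0, -1, 1): internal (0.707107, 1.707107); octagon support 1.707107 vs apothem 0.8 → ∉ W

3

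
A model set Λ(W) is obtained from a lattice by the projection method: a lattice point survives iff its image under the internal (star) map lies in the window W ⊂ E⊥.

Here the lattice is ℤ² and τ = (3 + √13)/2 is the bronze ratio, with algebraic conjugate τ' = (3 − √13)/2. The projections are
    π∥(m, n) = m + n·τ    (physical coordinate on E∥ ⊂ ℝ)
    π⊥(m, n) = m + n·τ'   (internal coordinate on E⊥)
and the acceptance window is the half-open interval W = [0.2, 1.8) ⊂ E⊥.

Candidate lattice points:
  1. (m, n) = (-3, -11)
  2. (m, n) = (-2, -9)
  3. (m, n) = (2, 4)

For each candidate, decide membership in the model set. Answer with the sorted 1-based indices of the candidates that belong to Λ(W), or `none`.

1, 2, 3

Numerically τ ≈ 3.302776 and τ' = −1/τ ≈ -0.302776.
#1 (-3,-11): internal coord -3 + (-11)·τ' = +0.330532; +0.330532 ∈ [0.2, 1.8) → IN Λ
#2 (-2,-9): internal coord -2 + (-9)·τ' = +0.724981; +0.724981 ∈ [0.2, 1.8) → IN Λ
#3 (2,4): internal coord 2 + (4)·τ' = +0.788897; +0.788897 ∈ [0.2, 1.8) → IN Λ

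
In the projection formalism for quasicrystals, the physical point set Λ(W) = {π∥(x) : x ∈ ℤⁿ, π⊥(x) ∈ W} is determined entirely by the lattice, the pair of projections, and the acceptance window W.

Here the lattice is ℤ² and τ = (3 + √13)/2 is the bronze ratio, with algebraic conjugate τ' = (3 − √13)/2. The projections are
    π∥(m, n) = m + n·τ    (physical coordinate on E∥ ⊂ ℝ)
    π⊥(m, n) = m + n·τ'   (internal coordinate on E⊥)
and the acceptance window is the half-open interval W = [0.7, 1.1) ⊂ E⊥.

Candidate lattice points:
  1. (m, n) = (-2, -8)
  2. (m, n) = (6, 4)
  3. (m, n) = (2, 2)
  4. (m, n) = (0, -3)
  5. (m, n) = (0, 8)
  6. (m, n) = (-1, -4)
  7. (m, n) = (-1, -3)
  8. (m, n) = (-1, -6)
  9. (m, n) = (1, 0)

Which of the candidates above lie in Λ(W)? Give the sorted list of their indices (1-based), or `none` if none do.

Numerically τ ≈ 3.3028 and τ' = −1/τ ≈ -0.3028.
candidate 1: (m,n)=(-2,-8) → π∥ = -2-8·τ ≈ -28.4222, π⊥ = -2-8·τ' ≈ 0.4222 ∉ [0.7, 1.1) ⇒ out
candidate 2: (m,n)=(6,4) → π∥ = 6+4·τ ≈ 19.2111, π⊥ = 6+4·τ' ≈ 4.7889 ∉ [0.7, 1.1) ⇒ out
candidate 3: (m,n)=(2,2) → π∥ = 2+2·τ ≈ 8.6056, π⊥ = 2+2·τ' ≈ 1.3944 ∉ [0.7, 1.1) ⇒ out
candidate 4: (m,n)=(0,-3) → π∥ = 0-3·τ ≈ -9.9083, π⊥ = 0-3·τ' ≈ 0.9083 ∈ [0.7, 1.1) ⇒ IN Λ
candidate 5: (m,n)=(0,8) → π∥ = 0+8·τ ≈ 26.4222, π⊥ = 0+8·τ' ≈ -2.4222 ∉ [0.7, 1.1) ⇒ out
candidate 6: (m,n)=(-1,-4) → π∥ = -1-4·τ ≈ -14.2111, π⊥ = -1-4·τ' ≈ 0.2111 ∉ [0.7, 1.1) ⇒ out
candidate 7: (m,n)=(-1,-3) → π∥ = -1-3·τ ≈ -10.9083, π⊥ = -1-3·τ' ≈ -0.0917 ∉ [0.7, 1.1) ⇒ out
candidate 8: (m,n)=(-1,-6) → π∥ = -1-6·τ ≈ -20.8167, π⊥ = -1-6·τ' ≈ 0.8167 ∈ [0.7, 1.1) ⇒ IN Λ
candidate 9: (m,n)=(1,0) → π∥ = 1+0·τ ≈ 1.0000, π⊥ = 1+0·τ' ≈ 1.0000 ∈ [0.7, 1.1) ⇒ IN Λ

4, 8, 9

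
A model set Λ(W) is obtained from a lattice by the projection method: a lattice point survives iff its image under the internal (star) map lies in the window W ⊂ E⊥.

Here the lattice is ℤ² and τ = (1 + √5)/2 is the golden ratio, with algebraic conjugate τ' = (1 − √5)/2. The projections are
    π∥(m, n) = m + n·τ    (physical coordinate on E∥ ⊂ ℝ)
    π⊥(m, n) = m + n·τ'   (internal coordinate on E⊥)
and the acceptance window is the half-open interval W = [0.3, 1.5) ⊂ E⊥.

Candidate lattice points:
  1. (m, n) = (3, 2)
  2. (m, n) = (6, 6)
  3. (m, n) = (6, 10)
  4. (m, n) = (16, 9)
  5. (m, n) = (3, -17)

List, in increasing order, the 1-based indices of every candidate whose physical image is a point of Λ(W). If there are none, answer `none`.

none

τ' = (1−√5)/2 ≈ -0.61803.
candidate 1: (m,n)=(3,2) → π∥ = 3+2·τ ≈ 6.23607, π⊥ = 3+2·τ' ≈ 1.76393 ∉ [0.3, 1.5) ⇒ out
candidate 2: (m,n)=(6,6) → π∥ = 6+6·τ ≈ 15.70820, π⊥ = 6+6·τ' ≈ 2.29180 ∉ [0.3, 1.5) ⇒ out
candidate 3: (m,n)=(6,10) → π∥ = 6+10·τ ≈ 22.18034, π⊥ = 6+10·τ' ≈ -0.18034 ∉ [0.3, 1.5) ⇒ out
candidate 4: (m,n)=(16,9) → π∥ = 16+9·τ ≈ 30.56231, π⊥ = 16+9·τ' ≈ 10.43769 ∉ [0.3, 1.5) ⇒ out
candidate 5: (m,n)=(3,-17) → π∥ = 3-17·τ ≈ -24.50658, π⊥ = 3-17·τ' ≈ 13.50658 ∉ [0.3, 1.5) ⇒ out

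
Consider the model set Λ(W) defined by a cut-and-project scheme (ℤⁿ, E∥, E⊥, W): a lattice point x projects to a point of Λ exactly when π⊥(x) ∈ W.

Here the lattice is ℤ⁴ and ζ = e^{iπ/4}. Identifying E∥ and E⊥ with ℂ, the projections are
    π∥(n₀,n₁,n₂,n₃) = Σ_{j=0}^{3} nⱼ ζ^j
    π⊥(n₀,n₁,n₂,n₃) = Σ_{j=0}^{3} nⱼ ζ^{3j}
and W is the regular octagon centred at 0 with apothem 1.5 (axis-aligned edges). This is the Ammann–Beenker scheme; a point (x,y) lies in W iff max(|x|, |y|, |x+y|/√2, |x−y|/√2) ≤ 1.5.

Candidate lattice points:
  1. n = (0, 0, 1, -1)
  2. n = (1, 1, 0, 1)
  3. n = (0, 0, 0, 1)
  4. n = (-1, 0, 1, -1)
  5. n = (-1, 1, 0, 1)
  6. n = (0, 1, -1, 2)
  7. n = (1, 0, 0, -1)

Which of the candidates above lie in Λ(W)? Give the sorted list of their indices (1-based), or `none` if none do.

Internal map: ζ^{3j} for j=0..3 gives (1,0), (−√2/2,√2/2), (0,−1), (√2/2,√2/2).
#1 (0, 0, 1, -1): internal (-0.707107, -1.707107); octagon support 1.707107 vs apothem 1.5 → ∉ W
#2 (1, 1, 0, 1): internal (1.000000, 1.414214); octagon support 1.707107 vs apothem 1.5 → ∉ W
#3 (0, 0, 0, 1): internal (0.707107, 0.707107); octagon support 1.000000 vs apothem 1.5 → ∈ W
#4 (-1, 0, 1, -1): internal (-1.707107, -1.707107); octagon support 2.414214 vs apothem 1.5 → ∉ W
#5 (-1, 1, 0, 1): internal (-1.000000, 1.414214); octagon support 1.707107 vs apothem 1.5 → ∉ W
#6 (0, 1, -1, 2): internal (0.707107, 3.121320); octagon support 3.121320 vs apothem 1.5 → ∉ W
#7 (1, 0, 0, -1): internal (0.292893, -0.707107); octagon support 0.707107 vs apothem 1.5 → ∈ W

3, 7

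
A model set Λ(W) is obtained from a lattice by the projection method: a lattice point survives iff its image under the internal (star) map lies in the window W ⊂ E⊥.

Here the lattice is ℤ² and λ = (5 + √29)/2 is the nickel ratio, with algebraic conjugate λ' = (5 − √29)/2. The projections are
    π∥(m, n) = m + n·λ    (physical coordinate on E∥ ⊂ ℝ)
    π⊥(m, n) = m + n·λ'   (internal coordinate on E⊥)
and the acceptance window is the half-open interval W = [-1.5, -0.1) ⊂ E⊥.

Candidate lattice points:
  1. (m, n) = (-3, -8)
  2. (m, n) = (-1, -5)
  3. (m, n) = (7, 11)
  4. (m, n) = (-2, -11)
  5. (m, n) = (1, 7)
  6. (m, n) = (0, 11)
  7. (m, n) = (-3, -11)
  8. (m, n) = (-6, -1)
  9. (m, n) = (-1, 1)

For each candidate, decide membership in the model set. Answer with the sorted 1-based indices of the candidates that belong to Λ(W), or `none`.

Compute λ' = (5−√29)/2 = -0.19258, so π⊥(m,n) = m -0.19258·n.
[1] lift (-3,-8): star map gives -1.45934; window check -1.5 ≤ -1.45934 < -0.1 is true → IN Λ
[2] lift (-1,-5): star map gives -0.03709; window check -1.5 ≤ -0.03709 < -0.1 is false → out
[3] lift (7,11): star map gives 4.88159; window check -1.5 ≤ 4.88159 < -0.1 is false → out
[4] lift (-2,-11): star map gives 0.11841; window check -1.5 ≤ 0.11841 < -0.1 is false → out
[5] lift (1,7): star map gives -0.34808; window check -1.5 ≤ -0.34808 < -0.1 is true → IN Λ
[6] lift (0,11): star map gives -2.11841; window check -1.5 ≤ -2.11841 < -0.1 is false → out
[7] lift (-3,-11): star map gives -0.88159; window check -1.5 ≤ -0.88159 < -0.1 is true → IN Λ
[8] lift (-6,-1): star map gives -5.80742; window check -1.5 ≤ -5.80742 < -0.1 is false → out
[9] lift (-1,1): star map gives -1.19258; window check -1.5 ≤ -1.19258 < -0.1 is true → IN Λ

1, 5, 7, 9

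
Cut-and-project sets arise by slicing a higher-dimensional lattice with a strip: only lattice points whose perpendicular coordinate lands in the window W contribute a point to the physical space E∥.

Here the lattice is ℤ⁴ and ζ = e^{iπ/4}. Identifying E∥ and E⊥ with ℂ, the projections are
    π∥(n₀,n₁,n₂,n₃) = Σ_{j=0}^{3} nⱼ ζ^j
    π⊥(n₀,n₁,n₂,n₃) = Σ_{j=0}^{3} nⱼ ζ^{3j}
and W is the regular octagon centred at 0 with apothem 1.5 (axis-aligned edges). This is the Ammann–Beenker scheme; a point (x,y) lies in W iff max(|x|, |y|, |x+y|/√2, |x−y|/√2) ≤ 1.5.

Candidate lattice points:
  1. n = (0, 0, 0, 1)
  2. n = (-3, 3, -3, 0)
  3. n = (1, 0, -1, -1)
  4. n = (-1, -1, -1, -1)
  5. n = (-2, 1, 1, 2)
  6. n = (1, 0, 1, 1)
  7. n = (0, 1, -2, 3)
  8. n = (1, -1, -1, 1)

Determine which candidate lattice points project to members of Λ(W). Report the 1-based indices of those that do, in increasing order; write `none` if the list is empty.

With ζ = e^{iπ/4} the internal vectors are ζ^0,ζ^3,ζ^6,ζ^9.
#1 (0, 0, 0, 1): internal (0.707107, 0.707107); octagon support 1.000000 vs apothem 1.5 → ∈ W
#2 (-3, 3, -3, 0): internal (-5.121320, 5.121320); octagon support 7.242641 vs apothem 1.5 → ∉ W
#3 (1, 0, -1, -1): internal (0.292893, 0.292893); octagon support 0.414214 vs apothem 1.5 → ∈ W
#4 (-1, -1, -1, -1): internal (-1.000000, -0.414214); octagon support 1.000000 vs apothem 1.5 → ∈ W
#5 (-2, 1, 1, 2): internal (-1.292893, 1.121320); octagon support 1.707107 vs apothem 1.5 → ∉ W
#6 (1, 0, 1, 1): internal (1.707107, -0.292893); octagon support 1.707107 vs apothem 1.5 → ∉ W
#7 (0, 1, -2, 3): internal (1.414214, 4.828427); octagon support 4.828427 vs apothem 1.5 → ∉ W
#8 (1, -1, -1, 1): internal (2.414214, 1.000000); octagon support 2.414214 vs apothem 1.5 → ∉ W

1, 3, 4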